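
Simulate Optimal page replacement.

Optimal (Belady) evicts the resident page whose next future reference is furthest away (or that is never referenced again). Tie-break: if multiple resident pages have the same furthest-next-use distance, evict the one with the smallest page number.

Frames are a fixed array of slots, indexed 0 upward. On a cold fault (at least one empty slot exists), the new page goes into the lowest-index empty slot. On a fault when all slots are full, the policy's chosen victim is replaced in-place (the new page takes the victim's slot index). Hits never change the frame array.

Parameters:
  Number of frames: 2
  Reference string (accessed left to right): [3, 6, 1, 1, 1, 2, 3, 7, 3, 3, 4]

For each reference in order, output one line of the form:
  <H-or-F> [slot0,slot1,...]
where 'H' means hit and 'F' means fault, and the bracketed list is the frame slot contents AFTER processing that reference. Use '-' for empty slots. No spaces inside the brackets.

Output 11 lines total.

F [3,-]
F [3,6]
F [3,1]
H [3,1]
H [3,1]
F [3,2]
H [3,2]
F [3,7]
H [3,7]
H [3,7]
F [4,7]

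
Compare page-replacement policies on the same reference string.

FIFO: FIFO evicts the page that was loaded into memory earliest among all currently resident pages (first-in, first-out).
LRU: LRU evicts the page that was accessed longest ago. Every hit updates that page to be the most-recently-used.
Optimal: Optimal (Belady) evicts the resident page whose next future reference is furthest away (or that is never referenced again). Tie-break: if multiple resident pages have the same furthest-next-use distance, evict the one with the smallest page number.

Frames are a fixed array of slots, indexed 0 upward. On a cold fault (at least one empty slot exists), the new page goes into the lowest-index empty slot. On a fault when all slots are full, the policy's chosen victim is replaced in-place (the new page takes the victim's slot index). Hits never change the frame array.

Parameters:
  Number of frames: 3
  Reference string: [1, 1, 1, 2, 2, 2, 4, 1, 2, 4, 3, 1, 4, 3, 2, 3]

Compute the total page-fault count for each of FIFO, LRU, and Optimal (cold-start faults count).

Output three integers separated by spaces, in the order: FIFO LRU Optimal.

Answer: 6 6 5

Derivation:
--- FIFO ---
  step 0: ref 1 -> FAULT, frames=[1,-,-] (faults so far: 1)
  step 1: ref 1 -> HIT, frames=[1,-,-] (faults so far: 1)
  step 2: ref 1 -> HIT, frames=[1,-,-] (faults so far: 1)
  step 3: ref 2 -> FAULT, frames=[1,2,-] (faults so far: 2)
  step 4: ref 2 -> HIT, frames=[1,2,-] (faults so far: 2)
  step 5: ref 2 -> HIT, frames=[1,2,-] (faults so far: 2)
  step 6: ref 4 -> FAULT, frames=[1,2,4] (faults so far: 3)
  step 7: ref 1 -> HIT, frames=[1,2,4] (faults so far: 3)
  step 8: ref 2 -> HIT, frames=[1,2,4] (faults so far: 3)
  step 9: ref 4 -> HIT, frames=[1,2,4] (faults so far: 3)
  step 10: ref 3 -> FAULT, evict 1, frames=[3,2,4] (faults so far: 4)
  step 11: ref 1 -> FAULT, evict 2, frames=[3,1,4] (faults so far: 5)
  step 12: ref 4 -> HIT, frames=[3,1,4] (faults so far: 5)
  step 13: ref 3 -> HIT, frames=[3,1,4] (faults so far: 5)
  step 14: ref 2 -> FAULT, evict 4, frames=[3,1,2] (faults so far: 6)
  step 15: ref 3 -> HIT, frames=[3,1,2] (faults so far: 6)
  FIFO total faults: 6
--- LRU ---
  step 0: ref 1 -> FAULT, frames=[1,-,-] (faults so far: 1)
  step 1: ref 1 -> HIT, frames=[1,-,-] (faults so far: 1)
  step 2: ref 1 -> HIT, frames=[1,-,-] (faults so far: 1)
  step 3: ref 2 -> FAULT, frames=[1,2,-] (faults so far: 2)
  step 4: ref 2 -> HIT, frames=[1,2,-] (faults so far: 2)
  step 5: ref 2 -> HIT, frames=[1,2,-] (faults so far: 2)
  step 6: ref 4 -> FAULT, frames=[1,2,4] (faults so far: 3)
  step 7: ref 1 -> HIT, frames=[1,2,4] (faults so far: 3)
  step 8: ref 2 -> HIT, frames=[1,2,4] (faults so far: 3)
  step 9: ref 4 -> HIT, frames=[1,2,4] (faults so far: 3)
  step 10: ref 3 -> FAULT, evict 1, frames=[3,2,4] (faults so far: 4)
  step 11: ref 1 -> FAULT, evict 2, frames=[3,1,4] (faults so far: 5)
  step 12: ref 4 -> HIT, frames=[3,1,4] (faults so far: 5)
  step 13: ref 3 -> HIT, frames=[3,1,4] (faults so far: 5)
  step 14: ref 2 -> FAULT, evict 1, frames=[3,2,4] (faults so far: 6)
  step 15: ref 3 -> HIT, frames=[3,2,4] (faults so far: 6)
  LRU total faults: 6
--- Optimal ---
  step 0: ref 1 -> FAULT, frames=[1,-,-] (faults so far: 1)
  step 1: ref 1 -> HIT, frames=[1,-,-] (faults so far: 1)
  step 2: ref 1 -> HIT, frames=[1,-,-] (faults so far: 1)
  step 3: ref 2 -> FAULT, frames=[1,2,-] (faults so far: 2)
  step 4: ref 2 -> HIT, frames=[1,2,-] (faults so far: 2)
  step 5: ref 2 -> HIT, frames=[1,2,-] (faults so far: 2)
  step 6: ref 4 -> FAULT, frames=[1,2,4] (faults so far: 3)
  step 7: ref 1 -> HIT, frames=[1,2,4] (faults so far: 3)
  step 8: ref 2 -> HIT, frames=[1,2,4] (faults so far: 3)
  step 9: ref 4 -> HIT, frames=[1,2,4] (faults so far: 3)
  step 10: ref 3 -> FAULT, evict 2, frames=[1,3,4] (faults so far: 4)
  step 11: ref 1 -> HIT, frames=[1,3,4] (faults so far: 4)
  step 12: ref 4 -> HIT, frames=[1,3,4] (faults so far: 4)
  step 13: ref 3 -> HIT, frames=[1,3,4] (faults so far: 4)
  step 14: ref 2 -> FAULT, evict 1, frames=[2,3,4] (faults so far: 5)
  step 15: ref 3 -> HIT, frames=[2,3,4] (faults so far: 5)
  Optimal total faults: 5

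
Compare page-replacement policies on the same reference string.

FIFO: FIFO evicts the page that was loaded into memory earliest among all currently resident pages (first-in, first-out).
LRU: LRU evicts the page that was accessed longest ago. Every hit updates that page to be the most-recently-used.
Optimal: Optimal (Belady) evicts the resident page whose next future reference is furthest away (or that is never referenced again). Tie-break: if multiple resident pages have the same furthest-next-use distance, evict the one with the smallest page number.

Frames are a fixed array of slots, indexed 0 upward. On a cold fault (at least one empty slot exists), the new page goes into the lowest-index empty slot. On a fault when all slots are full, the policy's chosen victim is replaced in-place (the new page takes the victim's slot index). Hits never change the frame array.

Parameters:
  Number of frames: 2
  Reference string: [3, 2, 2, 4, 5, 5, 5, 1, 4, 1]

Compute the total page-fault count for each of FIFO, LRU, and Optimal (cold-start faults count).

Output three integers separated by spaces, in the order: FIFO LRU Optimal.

--- FIFO ---
  step 0: ref 3 -> FAULT, frames=[3,-] (faults so far: 1)
  step 1: ref 2 -> FAULT, frames=[3,2] (faults so far: 2)
  step 2: ref 2 -> HIT, frames=[3,2] (faults so far: 2)
  step 3: ref 4 -> FAULT, evict 3, frames=[4,2] (faults so far: 3)
  step 4: ref 5 -> FAULT, evict 2, frames=[4,5] (faults so far: 4)
  step 5: ref 5 -> HIT, frames=[4,5] (faults so far: 4)
  step 6: ref 5 -> HIT, frames=[4,5] (faults so far: 4)
  step 7: ref 1 -> FAULT, evict 4, frames=[1,5] (faults so far: 5)
  step 8: ref 4 -> FAULT, evict 5, frames=[1,4] (faults so far: 6)
  step 9: ref 1 -> HIT, frames=[1,4] (faults so far: 6)
  FIFO total faults: 6
--- LRU ---
  step 0: ref 3 -> FAULT, frames=[3,-] (faults so far: 1)
  step 1: ref 2 -> FAULT, frames=[3,2] (faults so far: 2)
  step 2: ref 2 -> HIT, frames=[3,2] (faults so far: 2)
  step 3: ref 4 -> FAULT, evict 3, frames=[4,2] (faults so far: 3)
  step 4: ref 5 -> FAULT, evict 2, frames=[4,5] (faults so far: 4)
  step 5: ref 5 -> HIT, frames=[4,5] (faults so far: 4)
  step 6: ref 5 -> HIT, frames=[4,5] (faults so far: 4)
  step 7: ref 1 -> FAULT, evict 4, frames=[1,5] (faults so far: 5)
  step 8: ref 4 -> FAULT, evict 5, frames=[1,4] (faults so far: 6)
  step 9: ref 1 -> HIT, frames=[1,4] (faults so far: 6)
  LRU total faults: 6
--- Optimal ---
  step 0: ref 3 -> FAULT, frames=[3,-] (faults so far: 1)
  step 1: ref 2 -> FAULT, frames=[3,2] (faults so far: 2)
  step 2: ref 2 -> HIT, frames=[3,2] (faults so far: 2)
  step 3: ref 4 -> FAULT, evict 2, frames=[3,4] (faults so far: 3)
  step 4: ref 5 -> FAULT, evict 3, frames=[5,4] (faults so far: 4)
  step 5: ref 5 -> HIT, frames=[5,4] (faults so far: 4)
  step 6: ref 5 -> HIT, frames=[5,4] (faults so far: 4)
  step 7: ref 1 -> FAULT, evict 5, frames=[1,4] (faults so far: 5)
  step 8: ref 4 -> HIT, frames=[1,4] (faults so far: 5)
  step 9: ref 1 -> HIT, frames=[1,4] (faults so far: 5)
  Optimal total faults: 5

Answer: 6 6 5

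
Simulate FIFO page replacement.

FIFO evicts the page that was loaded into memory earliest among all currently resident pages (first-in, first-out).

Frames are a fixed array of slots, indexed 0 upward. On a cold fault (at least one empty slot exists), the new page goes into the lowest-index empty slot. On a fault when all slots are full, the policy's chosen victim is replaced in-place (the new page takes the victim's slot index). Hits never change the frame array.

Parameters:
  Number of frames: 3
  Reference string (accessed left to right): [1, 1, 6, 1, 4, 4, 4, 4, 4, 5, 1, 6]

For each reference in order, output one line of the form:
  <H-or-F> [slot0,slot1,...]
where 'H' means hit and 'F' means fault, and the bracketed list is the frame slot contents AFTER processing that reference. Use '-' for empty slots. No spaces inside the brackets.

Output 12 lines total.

F [1,-,-]
H [1,-,-]
F [1,6,-]
H [1,6,-]
F [1,6,4]
H [1,6,4]
H [1,6,4]
H [1,6,4]
H [1,6,4]
F [5,6,4]
F [5,1,4]
F [5,1,6]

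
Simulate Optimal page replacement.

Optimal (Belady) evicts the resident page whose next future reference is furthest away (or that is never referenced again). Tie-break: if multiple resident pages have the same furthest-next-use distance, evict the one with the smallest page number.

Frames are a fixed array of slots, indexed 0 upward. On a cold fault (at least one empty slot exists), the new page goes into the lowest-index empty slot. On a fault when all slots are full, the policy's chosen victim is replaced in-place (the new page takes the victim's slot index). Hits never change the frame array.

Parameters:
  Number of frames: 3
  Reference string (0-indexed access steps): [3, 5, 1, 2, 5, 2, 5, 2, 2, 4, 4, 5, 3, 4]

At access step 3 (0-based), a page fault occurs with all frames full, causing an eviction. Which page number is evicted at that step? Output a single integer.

Answer: 1

Derivation:
Step 0: ref 3 -> FAULT, frames=[3,-,-]
Step 1: ref 5 -> FAULT, frames=[3,5,-]
Step 2: ref 1 -> FAULT, frames=[3,5,1]
Step 3: ref 2 -> FAULT, evict 1, frames=[3,5,2]
At step 3: evicted page 1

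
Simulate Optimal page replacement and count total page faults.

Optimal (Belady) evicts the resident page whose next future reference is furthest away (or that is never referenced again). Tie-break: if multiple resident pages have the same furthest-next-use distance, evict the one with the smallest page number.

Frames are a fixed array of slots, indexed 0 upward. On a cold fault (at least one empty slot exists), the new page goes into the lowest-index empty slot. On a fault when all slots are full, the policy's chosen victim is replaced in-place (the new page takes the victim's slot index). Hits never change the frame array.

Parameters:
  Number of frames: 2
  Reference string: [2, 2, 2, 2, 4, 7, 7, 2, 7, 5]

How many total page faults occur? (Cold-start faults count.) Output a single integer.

Answer: 4

Derivation:
Step 0: ref 2 → FAULT, frames=[2,-]
Step 1: ref 2 → HIT, frames=[2,-]
Step 2: ref 2 → HIT, frames=[2,-]
Step 3: ref 2 → HIT, frames=[2,-]
Step 4: ref 4 → FAULT, frames=[2,4]
Step 5: ref 7 → FAULT (evict 4), frames=[2,7]
Step 6: ref 7 → HIT, frames=[2,7]
Step 7: ref 2 → HIT, frames=[2,7]
Step 8: ref 7 → HIT, frames=[2,7]
Step 9: ref 5 → FAULT (evict 2), frames=[5,7]
Total faults: 4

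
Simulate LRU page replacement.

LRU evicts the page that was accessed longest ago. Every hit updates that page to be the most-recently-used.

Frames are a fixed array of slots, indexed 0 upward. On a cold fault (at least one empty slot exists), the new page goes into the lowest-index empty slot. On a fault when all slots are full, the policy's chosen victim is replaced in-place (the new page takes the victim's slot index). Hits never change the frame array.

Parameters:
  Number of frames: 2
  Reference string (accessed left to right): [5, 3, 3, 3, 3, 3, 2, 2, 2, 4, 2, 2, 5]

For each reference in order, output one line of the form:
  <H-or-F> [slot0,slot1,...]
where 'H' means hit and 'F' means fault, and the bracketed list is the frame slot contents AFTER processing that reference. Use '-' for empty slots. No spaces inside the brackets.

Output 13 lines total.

F [5,-]
F [5,3]
H [5,3]
H [5,3]
H [5,3]
H [5,3]
F [2,3]
H [2,3]
H [2,3]
F [2,4]
H [2,4]
H [2,4]
F [2,5]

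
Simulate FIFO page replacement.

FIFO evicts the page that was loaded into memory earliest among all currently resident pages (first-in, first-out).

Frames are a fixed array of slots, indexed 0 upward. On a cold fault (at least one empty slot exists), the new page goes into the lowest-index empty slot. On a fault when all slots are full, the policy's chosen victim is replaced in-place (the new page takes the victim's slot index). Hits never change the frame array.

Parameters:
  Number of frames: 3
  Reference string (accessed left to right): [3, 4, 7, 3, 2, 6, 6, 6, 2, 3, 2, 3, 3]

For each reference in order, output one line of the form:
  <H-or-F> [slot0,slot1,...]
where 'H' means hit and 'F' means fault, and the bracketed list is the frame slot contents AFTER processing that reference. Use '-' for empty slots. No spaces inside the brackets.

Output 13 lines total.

F [3,-,-]
F [3,4,-]
F [3,4,7]
H [3,4,7]
F [2,4,7]
F [2,6,7]
H [2,6,7]
H [2,6,7]
H [2,6,7]
F [2,6,3]
H [2,6,3]
H [2,6,3]
H [2,6,3]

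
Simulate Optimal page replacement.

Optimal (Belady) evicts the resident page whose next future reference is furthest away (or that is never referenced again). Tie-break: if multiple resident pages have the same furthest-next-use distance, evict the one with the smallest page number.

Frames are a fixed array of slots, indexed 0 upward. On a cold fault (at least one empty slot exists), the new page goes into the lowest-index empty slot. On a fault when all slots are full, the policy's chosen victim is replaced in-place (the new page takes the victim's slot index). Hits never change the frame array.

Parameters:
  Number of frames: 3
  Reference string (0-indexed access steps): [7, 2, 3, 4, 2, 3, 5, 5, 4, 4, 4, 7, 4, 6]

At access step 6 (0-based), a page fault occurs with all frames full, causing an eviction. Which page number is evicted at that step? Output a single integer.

Answer: 2

Derivation:
Step 0: ref 7 -> FAULT, frames=[7,-,-]
Step 1: ref 2 -> FAULT, frames=[7,2,-]
Step 2: ref 3 -> FAULT, frames=[7,2,3]
Step 3: ref 4 -> FAULT, evict 7, frames=[4,2,3]
Step 4: ref 2 -> HIT, frames=[4,2,3]
Step 5: ref 3 -> HIT, frames=[4,2,3]
Step 6: ref 5 -> FAULT, evict 2, frames=[4,5,3]
At step 6: evicted page 2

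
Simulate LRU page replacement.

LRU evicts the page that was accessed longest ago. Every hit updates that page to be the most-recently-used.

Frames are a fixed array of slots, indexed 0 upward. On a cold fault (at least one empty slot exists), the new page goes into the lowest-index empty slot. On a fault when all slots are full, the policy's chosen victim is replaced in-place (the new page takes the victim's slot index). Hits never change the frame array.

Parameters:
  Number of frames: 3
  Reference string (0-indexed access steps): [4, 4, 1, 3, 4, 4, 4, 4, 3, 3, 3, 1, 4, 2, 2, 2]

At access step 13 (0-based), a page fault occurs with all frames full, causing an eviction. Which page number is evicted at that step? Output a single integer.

Answer: 3

Derivation:
Step 0: ref 4 -> FAULT, frames=[4,-,-]
Step 1: ref 4 -> HIT, frames=[4,-,-]
Step 2: ref 1 -> FAULT, frames=[4,1,-]
Step 3: ref 3 -> FAULT, frames=[4,1,3]
Step 4: ref 4 -> HIT, frames=[4,1,3]
Step 5: ref 4 -> HIT, frames=[4,1,3]
Step 6: ref 4 -> HIT, frames=[4,1,3]
Step 7: ref 4 -> HIT, frames=[4,1,3]
Step 8: ref 3 -> HIT, frames=[4,1,3]
Step 9: ref 3 -> HIT, frames=[4,1,3]
Step 10: ref 3 -> HIT, frames=[4,1,3]
Step 11: ref 1 -> HIT, frames=[4,1,3]
Step 12: ref 4 -> HIT, frames=[4,1,3]
Step 13: ref 2 -> FAULT, evict 3, frames=[4,1,2]
At step 13: evicted page 3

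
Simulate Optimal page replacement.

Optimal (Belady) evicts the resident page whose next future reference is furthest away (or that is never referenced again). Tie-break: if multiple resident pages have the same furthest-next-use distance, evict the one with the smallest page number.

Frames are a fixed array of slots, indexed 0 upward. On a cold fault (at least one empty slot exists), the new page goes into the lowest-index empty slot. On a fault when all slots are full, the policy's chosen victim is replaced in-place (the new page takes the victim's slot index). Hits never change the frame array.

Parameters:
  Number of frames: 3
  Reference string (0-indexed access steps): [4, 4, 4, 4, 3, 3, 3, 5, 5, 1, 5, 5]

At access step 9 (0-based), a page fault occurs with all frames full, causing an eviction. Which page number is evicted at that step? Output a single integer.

Step 0: ref 4 -> FAULT, frames=[4,-,-]
Step 1: ref 4 -> HIT, frames=[4,-,-]
Step 2: ref 4 -> HIT, frames=[4,-,-]
Step 3: ref 4 -> HIT, frames=[4,-,-]
Step 4: ref 3 -> FAULT, frames=[4,3,-]
Step 5: ref 3 -> HIT, frames=[4,3,-]
Step 6: ref 3 -> HIT, frames=[4,3,-]
Step 7: ref 5 -> FAULT, frames=[4,3,5]
Step 8: ref 5 -> HIT, frames=[4,3,5]
Step 9: ref 1 -> FAULT, evict 3, frames=[4,1,5]
At step 9: evicted page 3

Answer: 3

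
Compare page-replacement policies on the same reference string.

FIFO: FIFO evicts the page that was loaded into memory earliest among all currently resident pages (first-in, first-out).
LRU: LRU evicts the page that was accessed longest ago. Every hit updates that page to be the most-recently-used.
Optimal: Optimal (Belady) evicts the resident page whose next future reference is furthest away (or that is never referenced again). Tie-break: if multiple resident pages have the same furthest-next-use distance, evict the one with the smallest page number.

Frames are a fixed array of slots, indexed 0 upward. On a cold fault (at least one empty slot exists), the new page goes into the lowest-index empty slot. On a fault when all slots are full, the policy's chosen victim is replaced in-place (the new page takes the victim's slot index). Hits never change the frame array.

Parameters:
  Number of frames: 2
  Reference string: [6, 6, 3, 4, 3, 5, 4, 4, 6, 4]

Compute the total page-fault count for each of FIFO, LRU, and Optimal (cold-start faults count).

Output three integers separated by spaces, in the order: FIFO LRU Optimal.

--- FIFO ---
  step 0: ref 6 -> FAULT, frames=[6,-] (faults so far: 1)
  step 1: ref 6 -> HIT, frames=[6,-] (faults so far: 1)
  step 2: ref 3 -> FAULT, frames=[6,3] (faults so far: 2)
  step 3: ref 4 -> FAULT, evict 6, frames=[4,3] (faults so far: 3)
  step 4: ref 3 -> HIT, frames=[4,3] (faults so far: 3)
  step 5: ref 5 -> FAULT, evict 3, frames=[4,5] (faults so far: 4)
  step 6: ref 4 -> HIT, frames=[4,5] (faults so far: 4)
  step 7: ref 4 -> HIT, frames=[4,5] (faults so far: 4)
  step 8: ref 6 -> FAULT, evict 4, frames=[6,5] (faults so far: 5)
  step 9: ref 4 -> FAULT, evict 5, frames=[6,4] (faults so far: 6)
  FIFO total faults: 6
--- LRU ---
  step 0: ref 6 -> FAULT, frames=[6,-] (faults so far: 1)
  step 1: ref 6 -> HIT, frames=[6,-] (faults so far: 1)
  step 2: ref 3 -> FAULT, frames=[6,3] (faults so far: 2)
  step 3: ref 4 -> FAULT, evict 6, frames=[4,3] (faults so far: 3)
  step 4: ref 3 -> HIT, frames=[4,3] (faults so far: 3)
  step 5: ref 5 -> FAULT, evict 4, frames=[5,3] (faults so far: 4)
  step 6: ref 4 -> FAULT, evict 3, frames=[5,4] (faults so far: 5)
  step 7: ref 4 -> HIT, frames=[5,4] (faults so far: 5)
  step 8: ref 6 -> FAULT, evict 5, frames=[6,4] (faults so far: 6)
  step 9: ref 4 -> HIT, frames=[6,4] (faults so far: 6)
  LRU total faults: 6
--- Optimal ---
  step 0: ref 6 -> FAULT, frames=[6,-] (faults so far: 1)
  step 1: ref 6 -> HIT, frames=[6,-] (faults so far: 1)
  step 2: ref 3 -> FAULT, frames=[6,3] (faults so far: 2)
  step 3: ref 4 -> FAULT, evict 6, frames=[4,3] (faults so far: 3)
  step 4: ref 3 -> HIT, frames=[4,3] (faults so far: 3)
  step 5: ref 5 -> FAULT, evict 3, frames=[4,5] (faults so far: 4)
  step 6: ref 4 -> HIT, frames=[4,5] (faults so far: 4)
  step 7: ref 4 -> HIT, frames=[4,5] (faults so far: 4)
  step 8: ref 6 -> FAULT, evict 5, frames=[4,6] (faults so far: 5)
  step 9: ref 4 -> HIT, frames=[4,6] (faults so far: 5)
  Optimal total faults: 5

Answer: 6 6 5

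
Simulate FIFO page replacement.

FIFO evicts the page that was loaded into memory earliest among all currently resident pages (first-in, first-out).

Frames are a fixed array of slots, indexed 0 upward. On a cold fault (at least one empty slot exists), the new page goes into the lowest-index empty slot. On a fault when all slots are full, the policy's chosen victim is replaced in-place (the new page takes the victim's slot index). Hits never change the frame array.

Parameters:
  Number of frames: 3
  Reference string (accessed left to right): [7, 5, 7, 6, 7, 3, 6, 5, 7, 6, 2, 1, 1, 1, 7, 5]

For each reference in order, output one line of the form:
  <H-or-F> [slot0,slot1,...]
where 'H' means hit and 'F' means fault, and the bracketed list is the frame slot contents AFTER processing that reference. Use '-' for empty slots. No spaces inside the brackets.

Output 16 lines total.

F [7,-,-]
F [7,5,-]
H [7,5,-]
F [7,5,6]
H [7,5,6]
F [3,5,6]
H [3,5,6]
H [3,5,6]
F [3,7,6]
H [3,7,6]
F [3,7,2]
F [1,7,2]
H [1,7,2]
H [1,7,2]
H [1,7,2]
F [1,5,2]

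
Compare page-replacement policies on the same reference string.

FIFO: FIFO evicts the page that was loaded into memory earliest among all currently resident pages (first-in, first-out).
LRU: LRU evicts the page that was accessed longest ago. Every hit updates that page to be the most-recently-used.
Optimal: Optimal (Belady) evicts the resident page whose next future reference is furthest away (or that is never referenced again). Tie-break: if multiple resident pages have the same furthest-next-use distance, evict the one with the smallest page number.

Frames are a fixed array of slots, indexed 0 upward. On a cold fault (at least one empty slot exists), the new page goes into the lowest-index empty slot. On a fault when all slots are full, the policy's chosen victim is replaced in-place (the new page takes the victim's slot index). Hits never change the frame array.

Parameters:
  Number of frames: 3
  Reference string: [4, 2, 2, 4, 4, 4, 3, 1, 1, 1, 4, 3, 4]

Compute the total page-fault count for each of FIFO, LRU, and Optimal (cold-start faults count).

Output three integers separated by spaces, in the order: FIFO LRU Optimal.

--- FIFO ---
  step 0: ref 4 -> FAULT, frames=[4,-,-] (faults so far: 1)
  step 1: ref 2 -> FAULT, frames=[4,2,-] (faults so far: 2)
  step 2: ref 2 -> HIT, frames=[4,2,-] (faults so far: 2)
  step 3: ref 4 -> HIT, frames=[4,2,-] (faults so far: 2)
  step 4: ref 4 -> HIT, frames=[4,2,-] (faults so far: 2)
  step 5: ref 4 -> HIT, frames=[4,2,-] (faults so far: 2)
  step 6: ref 3 -> FAULT, frames=[4,2,3] (faults so far: 3)
  step 7: ref 1 -> FAULT, evict 4, frames=[1,2,3] (faults so far: 4)
  step 8: ref 1 -> HIT, frames=[1,2,3] (faults so far: 4)
  step 9: ref 1 -> HIT, frames=[1,2,3] (faults so far: 4)
  step 10: ref 4 -> FAULT, evict 2, frames=[1,4,3] (faults so far: 5)
  step 11: ref 3 -> HIT, frames=[1,4,3] (faults so far: 5)
  step 12: ref 4 -> HIT, frames=[1,4,3] (faults so far: 5)
  FIFO total faults: 5
--- LRU ---
  step 0: ref 4 -> FAULT, frames=[4,-,-] (faults so far: 1)
  step 1: ref 2 -> FAULT, frames=[4,2,-] (faults so far: 2)
  step 2: ref 2 -> HIT, frames=[4,2,-] (faults so far: 2)
  step 3: ref 4 -> HIT, frames=[4,2,-] (faults so far: 2)
  step 4: ref 4 -> HIT, frames=[4,2,-] (faults so far: 2)
  step 5: ref 4 -> HIT, frames=[4,2,-] (faults so far: 2)
  step 6: ref 3 -> FAULT, frames=[4,2,3] (faults so far: 3)
  step 7: ref 1 -> FAULT, evict 2, frames=[4,1,3] (faults so far: 4)
  step 8: ref 1 -> HIT, frames=[4,1,3] (faults so far: 4)
  step 9: ref 1 -> HIT, frames=[4,1,3] (faults so far: 4)
  step 10: ref 4 -> HIT, frames=[4,1,3] (faults so far: 4)
  step 11: ref 3 -> HIT, frames=[4,1,3] (faults so far: 4)
  step 12: ref 4 -> HIT, frames=[4,1,3] (faults so far: 4)
  LRU total faults: 4
--- Optimal ---
  step 0: ref 4 -> FAULT, frames=[4,-,-] (faults so far: 1)
  step 1: ref 2 -> FAULT, frames=[4,2,-] (faults so far: 2)
  step 2: ref 2 -> HIT, frames=[4,2,-] (faults so far: 2)
  step 3: ref 4 -> HIT, frames=[4,2,-] (faults so far: 2)
  step 4: ref 4 -> HIT, frames=[4,2,-] (faults so far: 2)
  step 5: ref 4 -> HIT, frames=[4,2,-] (faults so far: 2)
  step 6: ref 3 -> FAULT, frames=[4,2,3] (faults so far: 3)
  step 7: ref 1 -> FAULT, evict 2, frames=[4,1,3] (faults so far: 4)
  step 8: ref 1 -> HIT, frames=[4,1,3] (faults so far: 4)
  step 9: ref 1 -> HIT, frames=[4,1,3] (faults so far: 4)
  step 10: ref 4 -> HIT, frames=[4,1,3] (faults so far: 4)
  step 11: ref 3 -> HIT, frames=[4,1,3] (faults so far: 4)
  step 12: ref 4 -> HIT, frames=[4,1,3] (faults so far: 4)
  Optimal total faults: 4

Answer: 5 4 4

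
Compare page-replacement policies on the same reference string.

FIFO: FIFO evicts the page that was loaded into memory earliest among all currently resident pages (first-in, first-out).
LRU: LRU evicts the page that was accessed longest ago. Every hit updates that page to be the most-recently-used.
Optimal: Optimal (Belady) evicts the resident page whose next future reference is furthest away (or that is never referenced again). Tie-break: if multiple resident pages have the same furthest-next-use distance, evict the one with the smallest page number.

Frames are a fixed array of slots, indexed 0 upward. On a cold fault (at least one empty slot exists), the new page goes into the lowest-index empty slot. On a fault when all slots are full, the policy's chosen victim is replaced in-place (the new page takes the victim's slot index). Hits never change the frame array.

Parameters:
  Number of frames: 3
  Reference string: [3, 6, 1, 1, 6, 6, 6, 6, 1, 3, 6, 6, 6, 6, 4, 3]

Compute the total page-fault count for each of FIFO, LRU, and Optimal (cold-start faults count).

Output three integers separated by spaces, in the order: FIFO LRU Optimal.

Answer: 5 4 4

Derivation:
--- FIFO ---
  step 0: ref 3 -> FAULT, frames=[3,-,-] (faults so far: 1)
  step 1: ref 6 -> FAULT, frames=[3,6,-] (faults so far: 2)
  step 2: ref 1 -> FAULT, frames=[3,6,1] (faults so far: 3)
  step 3: ref 1 -> HIT, frames=[3,6,1] (faults so far: 3)
  step 4: ref 6 -> HIT, frames=[3,6,1] (faults so far: 3)
  step 5: ref 6 -> HIT, frames=[3,6,1] (faults so far: 3)
  step 6: ref 6 -> HIT, frames=[3,6,1] (faults so far: 3)
  step 7: ref 6 -> HIT, frames=[3,6,1] (faults so far: 3)
  step 8: ref 1 -> HIT, frames=[3,6,1] (faults so far: 3)
  step 9: ref 3 -> HIT, frames=[3,6,1] (faults so far: 3)
  step 10: ref 6 -> HIT, frames=[3,6,1] (faults so far: 3)
  step 11: ref 6 -> HIT, frames=[3,6,1] (faults so far: 3)
  step 12: ref 6 -> HIT, frames=[3,6,1] (faults so far: 3)
  step 13: ref 6 -> HIT, frames=[3,6,1] (faults so far: 3)
  step 14: ref 4 -> FAULT, evict 3, frames=[4,6,1] (faults so far: 4)
  step 15: ref 3 -> FAULT, evict 6, frames=[4,3,1] (faults so far: 5)
  FIFO total faults: 5
--- LRU ---
  step 0: ref 3 -> FAULT, frames=[3,-,-] (faults so far: 1)
  step 1: ref 6 -> FAULT, frames=[3,6,-] (faults so far: 2)
  step 2: ref 1 -> FAULT, frames=[3,6,1] (faults so far: 3)
  step 3: ref 1 -> HIT, frames=[3,6,1] (faults so far: 3)
  step 4: ref 6 -> HIT, frames=[3,6,1] (faults so far: 3)
  step 5: ref 6 -> HIT, frames=[3,6,1] (faults so far: 3)
  step 6: ref 6 -> HIT, frames=[3,6,1] (faults so far: 3)
  step 7: ref 6 -> HIT, frames=[3,6,1] (faults so far: 3)
  step 8: ref 1 -> HIT, frames=[3,6,1] (faults so far: 3)
  step 9: ref 3 -> HIT, frames=[3,6,1] (faults so far: 3)
  step 10: ref 6 -> HIT, frames=[3,6,1] (faults so far: 3)
  step 11: ref 6 -> HIT, frames=[3,6,1] (faults so far: 3)
  step 12: ref 6 -> HIT, frames=[3,6,1] (faults so far: 3)
  step 13: ref 6 -> HIT, frames=[3,6,1] (faults so far: 3)
  step 14: ref 4 -> FAULT, evict 1, frames=[3,6,4] (faults so far: 4)
  step 15: ref 3 -> HIT, frames=[3,6,4] (faults so far: 4)
  LRU total faults: 4
--- Optimal ---
  step 0: ref 3 -> FAULT, frames=[3,-,-] (faults so far: 1)
  step 1: ref 6 -> FAULT, frames=[3,6,-] (faults so far: 2)
  step 2: ref 1 -> FAULT, frames=[3,6,1] (faults so far: 3)
  step 3: ref 1 -> HIT, frames=[3,6,1] (faults so far: 3)
  step 4: ref 6 -> HIT, frames=[3,6,1] (faults so far: 3)
  step 5: ref 6 -> HIT, frames=[3,6,1] (faults so far: 3)
  step 6: ref 6 -> HIT, frames=[3,6,1] (faults so far: 3)
  step 7: ref 6 -> HIT, frames=[3,6,1] (faults so far: 3)
  step 8: ref 1 -> HIT, frames=[3,6,1] (faults so far: 3)
  step 9: ref 3 -> HIT, frames=[3,6,1] (faults so far: 3)
  step 10: ref 6 -> HIT, frames=[3,6,1] (faults so far: 3)
  step 11: ref 6 -> HIT, frames=[3,6,1] (faults so far: 3)
  step 12: ref 6 -> HIT, frames=[3,6,1] (faults so far: 3)
  step 13: ref 6 -> HIT, frames=[3,6,1] (faults so far: 3)
  step 14: ref 4 -> FAULT, evict 1, frames=[3,6,4] (faults so far: 4)
  step 15: ref 3 -> HIT, frames=[3,6,4] (faults so far: 4)
  Optimal total faults: 4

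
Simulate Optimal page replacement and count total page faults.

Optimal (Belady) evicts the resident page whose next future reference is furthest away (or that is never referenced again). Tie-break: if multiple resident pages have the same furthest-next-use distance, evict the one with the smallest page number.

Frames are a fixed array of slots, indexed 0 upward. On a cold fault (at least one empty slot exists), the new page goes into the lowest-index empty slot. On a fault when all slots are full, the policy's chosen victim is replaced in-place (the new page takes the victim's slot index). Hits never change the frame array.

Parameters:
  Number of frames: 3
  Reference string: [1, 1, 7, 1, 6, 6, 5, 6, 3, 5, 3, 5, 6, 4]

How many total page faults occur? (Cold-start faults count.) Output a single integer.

Step 0: ref 1 → FAULT, frames=[1,-,-]
Step 1: ref 1 → HIT, frames=[1,-,-]
Step 2: ref 7 → FAULT, frames=[1,7,-]
Step 3: ref 1 → HIT, frames=[1,7,-]
Step 4: ref 6 → FAULT, frames=[1,7,6]
Step 5: ref 6 → HIT, frames=[1,7,6]
Step 6: ref 5 → FAULT (evict 1), frames=[5,7,6]
Step 7: ref 6 → HIT, frames=[5,7,6]
Step 8: ref 3 → FAULT (evict 7), frames=[5,3,6]
Step 9: ref 5 → HIT, frames=[5,3,6]
Step 10: ref 3 → HIT, frames=[5,3,6]
Step 11: ref 5 → HIT, frames=[5,3,6]
Step 12: ref 6 → HIT, frames=[5,3,6]
Step 13: ref 4 → FAULT (evict 3), frames=[5,4,6]
Total faults: 6

Answer: 6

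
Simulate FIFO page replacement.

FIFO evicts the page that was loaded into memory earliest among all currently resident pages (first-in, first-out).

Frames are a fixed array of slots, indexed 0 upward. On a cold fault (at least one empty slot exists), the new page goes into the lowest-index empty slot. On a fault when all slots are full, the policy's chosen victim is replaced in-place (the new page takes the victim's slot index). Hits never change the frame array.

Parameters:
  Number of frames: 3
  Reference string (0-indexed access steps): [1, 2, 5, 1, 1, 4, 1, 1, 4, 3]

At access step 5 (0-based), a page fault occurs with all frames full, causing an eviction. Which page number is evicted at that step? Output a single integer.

Answer: 1

Derivation:
Step 0: ref 1 -> FAULT, frames=[1,-,-]
Step 1: ref 2 -> FAULT, frames=[1,2,-]
Step 2: ref 5 -> FAULT, frames=[1,2,5]
Step 3: ref 1 -> HIT, frames=[1,2,5]
Step 4: ref 1 -> HIT, frames=[1,2,5]
Step 5: ref 4 -> FAULT, evict 1, frames=[4,2,5]
At step 5: evicted page 1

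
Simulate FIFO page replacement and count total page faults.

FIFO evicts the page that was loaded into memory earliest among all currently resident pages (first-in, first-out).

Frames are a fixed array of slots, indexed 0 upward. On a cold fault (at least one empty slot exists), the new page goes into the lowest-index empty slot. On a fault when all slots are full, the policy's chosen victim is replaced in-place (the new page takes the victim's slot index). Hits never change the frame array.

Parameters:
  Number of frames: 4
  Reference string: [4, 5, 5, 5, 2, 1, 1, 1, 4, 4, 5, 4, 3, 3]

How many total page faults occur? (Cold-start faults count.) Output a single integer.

Step 0: ref 4 → FAULT, frames=[4,-,-,-]
Step 1: ref 5 → FAULT, frames=[4,5,-,-]
Step 2: ref 5 → HIT, frames=[4,5,-,-]
Step 3: ref 5 → HIT, frames=[4,5,-,-]
Step 4: ref 2 → FAULT, frames=[4,5,2,-]
Step 5: ref 1 → FAULT, frames=[4,5,2,1]
Step 6: ref 1 → HIT, frames=[4,5,2,1]
Step 7: ref 1 → HIT, frames=[4,5,2,1]
Step 8: ref 4 → HIT, frames=[4,5,2,1]
Step 9: ref 4 → HIT, frames=[4,5,2,1]
Step 10: ref 5 → HIT, frames=[4,5,2,1]
Step 11: ref 4 → HIT, frames=[4,5,2,1]
Step 12: ref 3 → FAULT (evict 4), frames=[3,5,2,1]
Step 13: ref 3 → HIT, frames=[3,5,2,1]
Total faults: 5

Answer: 5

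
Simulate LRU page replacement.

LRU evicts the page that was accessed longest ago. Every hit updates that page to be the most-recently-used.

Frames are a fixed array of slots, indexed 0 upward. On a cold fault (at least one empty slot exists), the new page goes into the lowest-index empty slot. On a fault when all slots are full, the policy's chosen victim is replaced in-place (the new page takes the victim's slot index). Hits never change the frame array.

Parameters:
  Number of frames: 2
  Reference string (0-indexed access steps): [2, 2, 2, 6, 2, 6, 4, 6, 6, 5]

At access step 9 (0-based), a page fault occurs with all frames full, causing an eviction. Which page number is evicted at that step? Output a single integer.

Step 0: ref 2 -> FAULT, frames=[2,-]
Step 1: ref 2 -> HIT, frames=[2,-]
Step 2: ref 2 -> HIT, frames=[2,-]
Step 3: ref 6 -> FAULT, frames=[2,6]
Step 4: ref 2 -> HIT, frames=[2,6]
Step 5: ref 6 -> HIT, frames=[2,6]
Step 6: ref 4 -> FAULT, evict 2, frames=[4,6]
Step 7: ref 6 -> HIT, frames=[4,6]
Step 8: ref 6 -> HIT, frames=[4,6]
Step 9: ref 5 -> FAULT, evict 4, frames=[5,6]
At step 9: evicted page 4

Answer: 4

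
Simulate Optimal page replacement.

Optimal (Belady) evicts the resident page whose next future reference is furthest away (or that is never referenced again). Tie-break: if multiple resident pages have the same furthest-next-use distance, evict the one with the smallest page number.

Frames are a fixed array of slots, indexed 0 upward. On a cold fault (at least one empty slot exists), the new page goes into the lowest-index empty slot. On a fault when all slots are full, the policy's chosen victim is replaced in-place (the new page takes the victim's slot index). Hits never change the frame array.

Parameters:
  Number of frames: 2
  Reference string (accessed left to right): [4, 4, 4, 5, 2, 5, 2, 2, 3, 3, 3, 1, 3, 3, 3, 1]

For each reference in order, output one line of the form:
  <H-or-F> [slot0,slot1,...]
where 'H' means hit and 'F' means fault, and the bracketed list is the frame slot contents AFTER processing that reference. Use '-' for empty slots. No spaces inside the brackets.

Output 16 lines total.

F [4,-]
H [4,-]
H [4,-]
F [4,5]
F [2,5]
H [2,5]
H [2,5]
H [2,5]
F [3,5]
H [3,5]
H [3,5]
F [3,1]
H [3,1]
H [3,1]
H [3,1]
H [3,1]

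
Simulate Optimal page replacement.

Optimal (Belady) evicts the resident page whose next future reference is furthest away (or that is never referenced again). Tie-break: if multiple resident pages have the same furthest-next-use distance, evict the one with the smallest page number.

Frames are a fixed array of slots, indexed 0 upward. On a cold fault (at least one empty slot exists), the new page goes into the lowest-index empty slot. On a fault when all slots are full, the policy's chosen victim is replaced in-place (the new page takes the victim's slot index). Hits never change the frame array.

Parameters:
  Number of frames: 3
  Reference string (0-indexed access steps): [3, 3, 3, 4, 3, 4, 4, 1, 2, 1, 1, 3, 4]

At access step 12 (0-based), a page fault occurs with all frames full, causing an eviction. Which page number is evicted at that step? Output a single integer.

Answer: 1

Derivation:
Step 0: ref 3 -> FAULT, frames=[3,-,-]
Step 1: ref 3 -> HIT, frames=[3,-,-]
Step 2: ref 3 -> HIT, frames=[3,-,-]
Step 3: ref 4 -> FAULT, frames=[3,4,-]
Step 4: ref 3 -> HIT, frames=[3,4,-]
Step 5: ref 4 -> HIT, frames=[3,4,-]
Step 6: ref 4 -> HIT, frames=[3,4,-]
Step 7: ref 1 -> FAULT, frames=[3,4,1]
Step 8: ref 2 -> FAULT, evict 4, frames=[3,2,1]
Step 9: ref 1 -> HIT, frames=[3,2,1]
Step 10: ref 1 -> HIT, frames=[3,2,1]
Step 11: ref 3 -> HIT, frames=[3,2,1]
Step 12: ref 4 -> FAULT, evict 1, frames=[3,2,4]
At step 12: evicted page 1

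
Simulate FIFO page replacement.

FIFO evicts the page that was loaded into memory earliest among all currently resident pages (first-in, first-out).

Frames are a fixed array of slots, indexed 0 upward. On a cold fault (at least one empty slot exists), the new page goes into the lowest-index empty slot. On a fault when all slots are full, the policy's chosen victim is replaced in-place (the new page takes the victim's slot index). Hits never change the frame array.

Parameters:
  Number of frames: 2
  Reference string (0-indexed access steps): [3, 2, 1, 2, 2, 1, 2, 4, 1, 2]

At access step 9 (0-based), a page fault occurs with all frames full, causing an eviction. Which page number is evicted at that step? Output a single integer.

Step 0: ref 3 -> FAULT, frames=[3,-]
Step 1: ref 2 -> FAULT, frames=[3,2]
Step 2: ref 1 -> FAULT, evict 3, frames=[1,2]
Step 3: ref 2 -> HIT, frames=[1,2]
Step 4: ref 2 -> HIT, frames=[1,2]
Step 5: ref 1 -> HIT, frames=[1,2]
Step 6: ref 2 -> HIT, frames=[1,2]
Step 7: ref 4 -> FAULT, evict 2, frames=[1,4]
Step 8: ref 1 -> HIT, frames=[1,4]
Step 9: ref 2 -> FAULT, evict 1, frames=[2,4]
At step 9: evicted page 1

Answer: 1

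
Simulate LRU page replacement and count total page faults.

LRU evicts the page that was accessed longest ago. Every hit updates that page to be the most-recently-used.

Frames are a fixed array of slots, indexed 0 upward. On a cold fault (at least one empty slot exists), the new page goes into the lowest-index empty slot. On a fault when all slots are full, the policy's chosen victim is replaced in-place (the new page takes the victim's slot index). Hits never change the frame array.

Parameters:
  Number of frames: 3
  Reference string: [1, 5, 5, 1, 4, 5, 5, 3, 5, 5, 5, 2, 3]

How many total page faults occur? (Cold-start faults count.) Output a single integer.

Answer: 5

Derivation:
Step 0: ref 1 → FAULT, frames=[1,-,-]
Step 1: ref 5 → FAULT, frames=[1,5,-]
Step 2: ref 5 → HIT, frames=[1,5,-]
Step 3: ref 1 → HIT, frames=[1,5,-]
Step 4: ref 4 → FAULT, frames=[1,5,4]
Step 5: ref 5 → HIT, frames=[1,5,4]
Step 6: ref 5 → HIT, frames=[1,5,4]
Step 7: ref 3 → FAULT (evict 1), frames=[3,5,4]
Step 8: ref 5 → HIT, frames=[3,5,4]
Step 9: ref 5 → HIT, frames=[3,5,4]
Step 10: ref 5 → HIT, frames=[3,5,4]
Step 11: ref 2 → FAULT (evict 4), frames=[3,5,2]
Step 12: ref 3 → HIT, frames=[3,5,2]
Total faults: 5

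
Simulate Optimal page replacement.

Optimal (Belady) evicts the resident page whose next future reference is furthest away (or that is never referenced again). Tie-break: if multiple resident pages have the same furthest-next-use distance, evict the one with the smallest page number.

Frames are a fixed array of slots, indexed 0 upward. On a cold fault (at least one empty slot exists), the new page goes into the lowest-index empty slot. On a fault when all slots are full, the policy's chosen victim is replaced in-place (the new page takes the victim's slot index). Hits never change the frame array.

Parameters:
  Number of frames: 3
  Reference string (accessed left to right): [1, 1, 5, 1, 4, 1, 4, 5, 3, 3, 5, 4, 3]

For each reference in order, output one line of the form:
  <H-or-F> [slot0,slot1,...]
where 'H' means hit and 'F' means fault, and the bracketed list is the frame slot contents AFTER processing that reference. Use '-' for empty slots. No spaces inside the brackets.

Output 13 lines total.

F [1,-,-]
H [1,-,-]
F [1,5,-]
H [1,5,-]
F [1,5,4]
H [1,5,4]
H [1,5,4]
H [1,5,4]
F [3,5,4]
H [3,5,4]
H [3,5,4]
H [3,5,4]
H [3,5,4]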